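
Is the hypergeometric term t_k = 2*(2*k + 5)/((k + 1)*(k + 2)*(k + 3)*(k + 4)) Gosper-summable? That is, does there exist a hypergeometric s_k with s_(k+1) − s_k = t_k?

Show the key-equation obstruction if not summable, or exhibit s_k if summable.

Step 1: r(k) = (k + 1)*(2*k + 7)/((k + 5)*(2*k + 5)).
Normal form (A,B,C) = (k + 1, k + 5, k + 5/2).
f must satisfy (k + 1)·f(k+1) − (k + 4)·f(k) = k + 5/2.
deg f ≤ 3 (via 1,1,1).
Coefficient equations give f(k) = k*(k + 2)*(k + 4)/6.
R(k) = B(k−1)·f(k)/C(k) = k*(k + 2)*(k + 4)**2/(3*(2*k + 5)); s_k = R·t_k = 2*k*(k + 4)/(3*(k**2 + 4*k + 3)).
Δs = 2*(2*k + 5)/(k**4 + 10*k**3 + 35*k**2 + 50*k + 24), as required.

Yes. s_k = 2*k*(k + 4)/(3*(k**2 + 4*k + 3)).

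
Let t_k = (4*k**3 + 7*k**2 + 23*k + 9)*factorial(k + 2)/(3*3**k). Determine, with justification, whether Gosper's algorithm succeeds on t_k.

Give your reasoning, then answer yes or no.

t_(k+1)/t_k = (4*k**4 + 31*k**3 + 106*k**2 + 190*k + 129)/(3*(4*k**3 + 7*k**2 + 23*k + 9)).
Gosper form: A/B · C(k+1)/C(k) with A=k/3 + 1, B=1, C=k**3 + 7*k**2/4 + 23*k/4 + 9/4.
Key eq: (k/3 + 1)·f(k+1) = (1)·f(k) + (k**3 + 7*k**2/4 + 23*k/4 + 9/4).
Bound: deg f ≤ 2.
Match coefficients ⇒ f(k) = 3*(4*k**2 - k - 4)/4.
Certificate R = B(k−1)f/C = 3*(4*k**2 - k - 4)/(4*k**3 + 7*k**2 + 23*k + 9) gives s_k = (4*k**2 - k - 4)*factorial(k + 2)/3**k.
Δs = (4*k**3 + 7*k**2 + 23*k + 9)*factorial(k + 2)/(3*3**k), as required.

Yes. s_k = (4*k**2 - k - 4)*factorial(k + 2)/3**k.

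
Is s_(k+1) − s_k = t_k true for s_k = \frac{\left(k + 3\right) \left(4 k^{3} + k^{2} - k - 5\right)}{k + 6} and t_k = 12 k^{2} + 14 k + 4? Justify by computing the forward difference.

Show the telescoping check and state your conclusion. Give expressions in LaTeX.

Invalid: residual \frac{3 \left(- 8 k^{3} - 85 k^{2} - 89 k - 29\right)}{k^{2} + 13 k + 42} ≠ 0.

s_(k+1) = -(k + 4)*(k - 4*(k + 1)**3 - (k + 1)**2 + 6)/(k + 7)
s_(k+1) − s_k = (12*k**4 + 146*k**3 + 435*k**2 + 373*k + 81)/(k**2 + 13*k + 42)
(s_(k+1) − s_k) − t_k = 3*(-8*k**3 - 85*k**2 - 89*k - 29)/(k**2 + 13*k + 42)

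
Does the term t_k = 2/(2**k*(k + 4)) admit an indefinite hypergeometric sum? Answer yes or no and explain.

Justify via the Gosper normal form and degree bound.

t_(k+1)/t_k = (k + 4)/(2*(k + 5)).
Factor: A=k/2 + 2; B=k + 5; C=1.
Key eq: (k/2 + 2)·f(k+1) = (k + 4)·f(k) + (1).
d = -1 from the (1,1,0) case.
d = -1 < 0 ⇒ no nonzero polynomial f; not summable.

No. Not Gosper-summable.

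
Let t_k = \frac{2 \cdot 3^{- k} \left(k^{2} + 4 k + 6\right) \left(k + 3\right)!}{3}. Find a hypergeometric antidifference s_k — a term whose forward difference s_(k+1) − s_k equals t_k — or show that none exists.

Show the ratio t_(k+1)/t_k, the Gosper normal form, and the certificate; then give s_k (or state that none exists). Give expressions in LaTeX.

s_k = 2 \cdot 3^{- k} \left(k + 2\right) \left(k + 3\right)!

t_(k+1)/t_k = (k + 4)*(4*k + (k + 1)**2 + 10)/(3*(k**2 + 4*k + 6)).
Normal form (A,B,C) = (k/3 + 4/3, 1, k**2 + 4*k + 6).
Solve (k/3 + 4/3)·f(k+1) − (1)·f(k) = k**2 + 4*k + 6.
Degrees (1,0,2) ⇒ d ≤ 1.
Solve for f: f(k) = 3*(k + 2) (degree 1 ≤ 1).
Then R = B(k−1)f/C = 3*(k + 2)/(k**2 + 4*k + 6), so s_k = R(k)·t_k = 2*(k + 2)*factorial(k + 3)/3**k.
Check: Δs_k = 2*(k**2 + 4*k + 6)*factorial(k + 3)/(3*3**k). ✓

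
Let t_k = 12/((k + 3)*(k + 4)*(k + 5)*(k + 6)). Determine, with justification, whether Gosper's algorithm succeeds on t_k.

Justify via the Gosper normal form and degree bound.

Yes. s_k = k*(k**2 + 12*k + 47)/(15*(k + 3)*(k + 4)*(k + 5)).

Compute t_(k+1)/t_k: get (k + 3)/(k + 7).
So A=k + 3 and B=k + 7, with C=1.
f must satisfy (k + 3)·f(k+1) − (k + 6)·f(k) = 1.
d = 3 from the (1,1,0) case.
Solve for f: f(k) = k*(k**2 + 12*k + 47)/180 (degree 3 ≤ 3).
R(k) = B(k−1)·f(k)/C(k) = k*(k + 6)*(k**2 + 12*k + 47)/180; s_k = R·t_k = k*(k**2 + 12*k + 47)/(15*(k + 3)*(k + 4)*(k + 5)).
Δs = 12/(k**4 + 18*k**3 + 119*k**2 + 342*k + 360), as required.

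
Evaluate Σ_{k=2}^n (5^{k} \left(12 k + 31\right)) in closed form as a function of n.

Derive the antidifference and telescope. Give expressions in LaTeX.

Compute t_(k+1)/t_k: get 5*(12*k + 43)/(12*k + 31).
So A=5 and B=1, with C=k + 31/12.
Set up (5)·f(k+1) − (1)·f(k) − (k + 31/12) = 0.
From deg A=0, deg B=0, deg C=1: d=1.
A polynomial solution: f(k) = (3*k + 4)/12.
So s_k = (B(k−1)f/C)·t_k = ((3*k + 4)/(12*k + 31))·t_k = 5**k*(3*k + 4).
Check: Δs_k = 5**k*(12*k + 31). ✓
Evaluate: s_(n+1) = 5**(n + 1)*(3*n + 7); subtract s_(2) = 250 ⇒ S(n) = 15*5**n*n + 35*5**n - 250.

S(n) = 15 \cdot 5^{n} n + 35 \cdot 5^{n} - 250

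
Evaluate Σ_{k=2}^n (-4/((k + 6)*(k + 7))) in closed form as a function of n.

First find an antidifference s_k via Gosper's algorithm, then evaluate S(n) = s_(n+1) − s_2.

S(n) = (1 - n)/(2*(n + 7))

r(k) = (k + 6)/(k + 8) after simplifying.
A = k + 6, B = k + 8, C = 1.
Set up (k + 6)·f(k+1) − (k + 7)·f(k) − (1) = 0.
d = 1 from the (1,1,0) case.
A polynomial solution: f(k) = k/6.
R(k) = B(k−1)·f(k)/C(k) = k*(k + 7)/6; s_k = R·t_k = -2*k/(3*k + 18).
Verify: -4/(k**2 + 13*k + 42) matches t_k.
Evaluate: s_(n+1) = 2*(-n - 1)/(3*(n + 7)); subtract s_(2) = -1/6 ⇒ S(n) = (1 - n)/(2*(n + 7)).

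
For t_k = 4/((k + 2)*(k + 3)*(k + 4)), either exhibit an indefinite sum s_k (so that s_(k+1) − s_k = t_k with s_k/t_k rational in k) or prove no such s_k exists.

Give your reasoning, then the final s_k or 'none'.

r(k) = (k + 2)/(k + 5) after simplifying.
Gosper form: A/B · C(k+1)/C(k) with A=k + 2, B=k + 5, C=1.
Set up (k + 2)·f(k+1) − (k + 4)·f(k) − (1) = 0.
deg f ≤ 2 (via 1,1,0).
A polynomial solution: f(k) = k*(k + 5)/12.
So s_k = (B(k−1)f/C)·t_k = (k*(k + 4)*(k + 5)/12)·t_k = k*(k + 5)/(3*(k + 2)*(k + 3)).
Verify: 4/(k**3 + 9*k**2 + 26*k + 24) matches t_k.

s_k = k*(k + 5)/(3*(k + 2)*(k + 3))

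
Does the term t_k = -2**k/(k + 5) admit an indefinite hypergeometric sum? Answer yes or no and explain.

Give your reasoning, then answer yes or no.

r(k) = 2*(k + 5)/(k + 6) after simplifying.
So A=2*k + 10 and B=k + 6, with C=1.
f must satisfy (2*k + 10)·f(k+1) − (k + 5)·f(k) = 1.
d = -1 from the (1,1,0) case.
deg f ≤ -1 is impossible — no certificate.

No — t_k has no hypergeometric antidifference.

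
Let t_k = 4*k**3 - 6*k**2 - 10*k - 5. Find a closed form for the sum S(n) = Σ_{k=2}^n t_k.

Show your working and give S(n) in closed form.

Step 1: r(k) = (4*k**3 + 6*k**2 - 10*k - 17)/(4*k**3 - 6*k**2 - 10*k - 5).
So A=1 and B=1, with C=k**3 - 3*k**2/2 - 5*k/2 - 5/4.
Solve (1)·f(k+1) − (1)·f(k) = k**3 - 3*k**2/2 - 5*k/2 - 5/4.
d = 4 from the (0,0,3) case.
A polynomial solution: f(k) = k*(k**3 - 4*k**2 - k - 1)/4.
Get s_k = R·t_k = k*(k**3 - 4*k**2 - k - 1) with R(k) = B(k−1)f(k)/C(k) = k*(k**3 - 4*k**2 - k - 1)/(4*k**3 - 6*k**2 - 10*k - 5).
Check: Δs_k = 4*k**3 - 6*k**2 - 10*k - 5. ✓
Evaluate: s_(n+1) = n**4 - 7*n**2 - 11*n - 5; subtract s_(2) = -22 ⇒ S(n) = n**4 - 7*n**2 - 11*n + 17.

S(n) = n**4 - 7*n**2 - 11*n + 17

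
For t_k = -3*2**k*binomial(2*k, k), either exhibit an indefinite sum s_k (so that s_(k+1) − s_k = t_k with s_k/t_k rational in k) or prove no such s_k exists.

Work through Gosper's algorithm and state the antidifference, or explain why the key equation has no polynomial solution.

r(k) = 4*(2*k + 1)/(k + 1) after simplifying.
So A=8*k + 4 and B=k + 1, with C=1.
Solve (8*k + 4)·f(k+1) − (k)·f(k) = 1.
deg f ≤ -1 (via 1,1,0).
deg f ≤ -1 is impossible — no certificate.

none (Gosper's algorithm certifies no s_k)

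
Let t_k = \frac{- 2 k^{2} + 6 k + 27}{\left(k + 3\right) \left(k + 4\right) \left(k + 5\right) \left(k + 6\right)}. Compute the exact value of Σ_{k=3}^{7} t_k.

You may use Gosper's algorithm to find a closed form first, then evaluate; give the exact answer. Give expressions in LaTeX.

Ratio r(k) = (k + 3)*(6*k - 2*(k + 1)**2 + 33)/((k + 7)*(-2*k**2 + 6*k + 27)).
Factor: A=k + 3; B=k + 7; C=k**2 - 3*k - 27/2.
Key eq: (k + 3)·f(k+1) = (k + 6)·f(k) + (k**2 - 3*k - 27/2).
Degrees (1,1,2) ⇒ d ≤ 3.
Match coefficients ⇒ f(k) = -k*(k**2 + 52*k + 127)/40.
R(k) = B(k−1)·f(k)/C(k) = -k*(k + 6)*(k**2 + 52*k + 127)/(20*(2*k**2 - 6*k - 27)); s_k = R·t_k = k*(k**2 + 52*k + 127)/(20*(k + 3)*(k + 4)*(k + 5)).
s_(k+1) − s_k = (-2*k**2 + 6*k + 27)/(k**4 + 18*k**3 + 119*k**2 + 342*k + 360) = t_k.
Sum = s_(8) − s_(3); s_(8) = 607/4290, s_(3) = 73/560 ⇒ 535/48048.

Σ = 535/48048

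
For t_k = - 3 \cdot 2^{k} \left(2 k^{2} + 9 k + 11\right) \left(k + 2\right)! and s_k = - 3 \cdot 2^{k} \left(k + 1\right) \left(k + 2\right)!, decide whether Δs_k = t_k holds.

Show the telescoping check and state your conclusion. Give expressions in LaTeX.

Valid — Δs_k = t_k.

s_(k+1) = -6*2**k*(k + 2)*factorial(k + 3)
s_(k+1) − s_k = -3*2**k*(2*k**2 + 9*k + 11)*factorial(k + 2)
(s_(k+1) − s_k) − t_k = 0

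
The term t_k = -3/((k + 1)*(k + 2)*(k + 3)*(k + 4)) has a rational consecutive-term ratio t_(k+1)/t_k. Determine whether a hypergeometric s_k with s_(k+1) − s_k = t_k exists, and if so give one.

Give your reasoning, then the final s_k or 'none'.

r(k) = (k + 1)/(k + 5) after simplifying.
So A=k + 1 and B=k + 5, with C=1.
Key eq: (k + 1)·f(k+1) = (k + 4)·f(k) + (1).
deg f ≤ 3 (via 1,1,0).
A polynomial solution: f(k) = k*(k**2 + 6*k + 11)/18.
Certificate R = B(k−1)f/C = k*(k + 4)*(k**2 + 6*k + 11)/18 gives s_k = k*(-k**2 - 6*k - 11)/(6*(k + 1)*(k + 2)*(k + 3)).
Verify: -3/(k**4 + 10*k**3 + 35*k**2 + 50*k + 24) matches t_k.

s_k = k*(-k**2 - 6*k - 11)/(6*(k + 1)*(k + 2)*(k + 3))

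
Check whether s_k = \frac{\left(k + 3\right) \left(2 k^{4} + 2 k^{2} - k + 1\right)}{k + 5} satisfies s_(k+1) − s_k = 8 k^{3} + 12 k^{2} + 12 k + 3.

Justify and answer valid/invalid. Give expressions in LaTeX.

Invalid: residual \frac{4 \left(- 3 k^{4} - 26 k^{3} - 35 k^{2} - 32 k - 7\right)}{k^{2} + 11 k + 30} ≠ 0.

s_(k+1) = (k + 4)*(-k + 2*(k + 1)**4 + 2*(k + 1)**2)/(k + 6)
s_(k+1) − s_k = (8*k**5 + 88*k**4 + 280*k**3 + 355*k**2 + 265*k + 62)/(k**2 + 11*k + 30)
(s_(k+1) − s_k) − t_k = 4*(-3*k**4 - 26*k**3 - 35*k**2 - 32*k - 7)/(k**2 + 11*k + 30)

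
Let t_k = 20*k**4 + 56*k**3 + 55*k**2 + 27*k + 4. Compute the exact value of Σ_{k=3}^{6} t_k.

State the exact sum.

Σ = 74584

Compute t_(k+1)/t_k: get (20*k**4 + 136*k**3 + 343*k**2 + 385*k + 162)/(20*k**4 + 56*k**3 + 55*k**2 + 27*k + 4).
Factor: A=1; B=1; C=k**4 + 14*k**3/5 + 11*k**2/4 + 27*k/20 + 1/5.
Key eq: (1)·f(k+1) = (1)·f(k) + (k**4 + 14*k**3/5 + 11*k**2/4 + 27*k/20 + 1/5).
Bound: deg f ≤ 5.
Match coefficients ⇒ f(k) = k*(4*k**4 + 4*k**3 - 3*k**2 - 1)/20.
R(k) = B(k−1)·f(k)/C(k) = k*(4*k**4 + 4*k**3 - 3*k**2 - 1)/(20*k**4 + 56*k**3 + 55*k**2 + 27*k + 4); s_k = R·t_k = 4*k**5 + 4*k**4 - 3*k**3 - k.
Verify: 20*k**4 + 56*k**3 + 55*k**2 + 27*k + 4 matches t_k.
Evaluate s at k=7 and k=3: 75796 and 1212; difference 74584.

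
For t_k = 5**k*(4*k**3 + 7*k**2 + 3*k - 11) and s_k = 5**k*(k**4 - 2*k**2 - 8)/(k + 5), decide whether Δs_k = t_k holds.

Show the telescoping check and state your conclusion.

s_(k+1) = 5**(k + 1)*((k + 1)**4 - 2*(k + 1)**2 - 8)/(k + 6)
s_(k+1) − s_k = 5**k*(4*k**5 + 39*k**4 + 122*k**3 + 112*k**2 - 37*k - 177)/(k**2 + 11*k + 30)
(s_(k+1) − s_k) − t_k = 5**k*(-12*k**4 - 78*k**3 - 120*k**2 - 6*k + 153)/(k**2 + 11*k + 30)

Invalid: residual 5**k*(-12*k**4 - 78*k**3 - 120*k**2 - 6*k + 153)/(k**2 + 11*k + 30) ≠ 0.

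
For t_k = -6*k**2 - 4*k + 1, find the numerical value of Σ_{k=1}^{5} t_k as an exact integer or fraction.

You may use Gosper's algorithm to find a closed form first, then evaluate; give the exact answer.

Σ = -385

Ratio r(k) = (6*k**2 + 16*k + 9)/(6*k**2 + 4*k - 1).
Take A(k)=1, B(k)=1, C(k)=k**2 + 2*k/3 - 1/6.
Set up (1)·f(k+1) − (1)·f(k) − (k**2 + 2*k/3 - 1/6) = 0.
Bound: deg f ≤ 3.
Solve for f: f(k) = k*(2*k**2 - k - 2)/6 (degree 3 ≤ 3).
Then R = B(k−1)f/C = k*(2*k**2 - k - 2)/(6*k**2 + 4*k - 1), so s_k = R(k)·t_k = k*(-2*k**2 + k + 2).
Δs = -6*k**2 - 4*k + 1, as required.
Telescoping: Σ = s_(6) − s_(1) = -384 − (1) = -385.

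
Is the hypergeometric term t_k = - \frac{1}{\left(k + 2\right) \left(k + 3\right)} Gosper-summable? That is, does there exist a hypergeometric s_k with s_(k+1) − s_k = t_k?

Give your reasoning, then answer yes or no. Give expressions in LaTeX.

t_(k+1)/t_k = (k + 2)/(k + 4).
Take A(k)=k + 2, B(k)=k + 4, C(k)=1.
Key eq: (k + 2)·f(k+1) = (k + 3)·f(k) + (1).
From deg A=1, deg B=1, deg C=0: d=1.
Coefficient equations give f(k) = k/2.
So s_k = (B(k−1)f/C)·t_k = (k*(k + 3)/2)·t_k = -k/(2*k + 4).
Verify: -1/(k**2 + 5*k + 6) matches t_k.

Yes. s_k = - \frac{k}{2 k + 4}.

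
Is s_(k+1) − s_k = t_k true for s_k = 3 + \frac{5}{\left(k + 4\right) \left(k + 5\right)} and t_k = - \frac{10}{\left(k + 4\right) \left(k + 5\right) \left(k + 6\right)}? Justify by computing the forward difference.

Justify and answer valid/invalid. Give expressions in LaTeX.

valid; difference matches t_k

s_(k+1) = 3 + 5/((k + 5)*(k + 6))
s_(k+1) − s_k = -10/(k**3 + 15*k**2 + 74*k + 120)
(s_(k+1) − s_k) − t_k = 0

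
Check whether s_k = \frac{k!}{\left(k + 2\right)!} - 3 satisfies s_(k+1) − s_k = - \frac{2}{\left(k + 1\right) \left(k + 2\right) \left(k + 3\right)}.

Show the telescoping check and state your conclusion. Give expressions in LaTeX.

Valid: the claim telescopes to t_k.

s_(k+1) = -(3*k**2 + 15*k + 17)/((k + 2)*(k + 3))
s_(k+1) − s_k = -2/((k + 1)*(k + 2)*(k + 3))
(s_(k+1) − s_k) − t_k = 0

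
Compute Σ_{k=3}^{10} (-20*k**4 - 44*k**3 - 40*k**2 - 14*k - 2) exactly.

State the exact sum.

Σ = -654968

Compute t_(k+1)/t_k: get (10*k**4 + 62*k**3 + 146*k**2 + 153*k + 60)/(10*k**4 + 22*k**3 + 20*k**2 + 7*k + 1).
A = 1, B = 1, C = k**4 + 11*k**3/5 + 2*k**2 + 7*k/10 + 1/10.
Key eq: (1)·f(k+1) = (1)·f(k) + (k**4 + 11*k**3/5 + 2*k**2 + 7*k/10 + 1/10).
deg f ≤ 5 (via 0,0,4).
Solving with deg f ≤ 5: f(k) = k*(4*k**4 + k**3 - 2*k**2 - 2*k + 1)/20.
So s_k = (B(k−1)f/C)·t_k = (k*(4*k**4 + k**3 - 2*k**2 - 2*k + 1)/(2*(10*k**4 + 22*k**3 + 20*k**2 + 7*k + 1)))·t_k = k*(-4*k**4 - k**3 + 2*k**2 + 2*k - 1).
s_(k+1) − s_k = -20*k**4 - 44*k**3 - 40*k**2 - 14*k - 2 = t_k.
Telescoping: Σ = s_(11) − s_(3) = -655952 − (-984) = -654968.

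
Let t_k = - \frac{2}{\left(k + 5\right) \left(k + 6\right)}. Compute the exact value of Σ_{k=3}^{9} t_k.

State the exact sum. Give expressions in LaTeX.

Compute t_(k+1)/t_k: get (k + 5)/(k + 7).
Take A(k)=k + 5, B(k)=k + 7, C(k)=1.
Solve (k + 5)·f(k+1) − (k + 6)·f(k) = 1.
Degrees (1,1,0) ⇒ d ≤ 1.
A polynomial solution: f(k) = k/5.
So s_k = (B(k−1)f/C)·t_k = (k*(k + 6)/5)·t_k = -2*k/(5*k + 25).
Δs = -2/(k**2 + 11*k + 30), as required.
Evaluate s at k=10 and k=3: -4/15 and -3/20; difference -7/60.

Σ = -7/60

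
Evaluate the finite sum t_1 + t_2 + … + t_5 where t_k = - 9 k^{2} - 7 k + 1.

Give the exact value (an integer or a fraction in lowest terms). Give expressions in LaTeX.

Σ = -595

Compute t_(k+1)/t_k: get (9*k**2 + 25*k + 15)/(9*k**2 + 7*k - 1).
So A=1 and B=1, with C=k**2 + 7*k/9 - 1/9.
Key eq: (1)·f(k+1) = (1)·f(k) + (k**2 + 7*k/9 - 1/9).
From deg A=0, deg B=0, deg C=2: d=3.
Solving with deg f ≤ 3: f(k) = k*(3*k**2 - k - 3)/9.
So s_k = (B(k−1)f/C)·t_k = (k*(3*k**2 - k - 3)/(9*k**2 + 7*k - 1))·t_k = k*(-3*k**2 + k + 3).
Δs = -9*k**2 - 7*k + 1, as required.
Evaluate s at k=6 and k=1: -594 and 1; difference -595.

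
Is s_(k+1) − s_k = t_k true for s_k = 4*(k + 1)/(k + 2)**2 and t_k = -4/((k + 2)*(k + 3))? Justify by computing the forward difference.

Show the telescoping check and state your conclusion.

Invalid: residual 4*(2*k + 5)/(k**4 + 10*k**3 + 37*k**2 + 60*k + 36) ≠ 0.

s_(k+1) = 4*(k + 2)/(k + 3)**2
s_(k+1) − s_k = 4*(-(k + 1)*(k + 3)**2 + (k + 2)**3)/((k + 2)**2*(k + 3)**2)
(s_(k+1) − s_k) − t_k = 4*(2*k + 5)/(k**4 + 10*k**3 + 37*k**2 + 60*k + 36)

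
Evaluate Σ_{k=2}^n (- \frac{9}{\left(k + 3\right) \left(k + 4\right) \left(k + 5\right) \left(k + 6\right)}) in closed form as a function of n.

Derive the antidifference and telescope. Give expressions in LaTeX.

t_(k+1)/t_k = (k + 3)/(k + 7).
Factor: A=k + 3; B=k + 7; C=1.
Key eq: (k + 3)·f(k+1) = (k + 6)·f(k) + (1).
d = 3 from the (1,1,0) case.
Match coefficients ⇒ f(k) = k*(k**2 + 12*k + 47)/180.
R(k) = B(k−1)·f(k)/C(k) = k*(k + 6)*(k**2 + 12*k + 47)/180; s_k = R·t_k = k*(-k**2 - 12*k - 47)/(20*(k + 3)*(k + 4)*(k + 5)).
Check: Δs_k = -9/(k**4 + 18*k**3 + 119*k**2 + 342*k + 360). ✓
Σ_(k=2)^n t_k = s_(n+1) − s_(2) = ((-n**3 - 15*n**2 - 74*n - 60)/(20*(n**3 + 15*n**2 + 74*n + 120))) − (-1/28), i.e. (-n**3 - 15*n**2 - 74*n + 90)/(70*(n**3 + 15*n**2 + 74*n + 120)).

S(n) = \frac{- n^{3} - 15 n^{2} - 74 n + 90}{70 \left(n^{3} + 15 n^{2} + 74 n + 120\right)}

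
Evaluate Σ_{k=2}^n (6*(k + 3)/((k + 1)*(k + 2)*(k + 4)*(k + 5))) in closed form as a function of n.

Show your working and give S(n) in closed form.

The ratio is (k + 1)*(k + 4)**2/((k + 3)**2*(k + 6)).
Normal form (A,B,C) = (k + 1, k + 6, k**2 + 6*k + 9).
Solve (k + 1)·f(k+1) − (k + 5)·f(k) = k**2 + 6*k + 9.
Bound: deg f ≤ 4.
Coefficient equations give f(k) = k*(k + 2)*(k + 3)*(k + 5)/8.
Certificate R = B(k−1)f/C = k*(k + 2)*(k + 5)**2/(8*(k + 3)) gives s_k = 3*k*(k + 5)/(4*(k**2 + 5*k + 4)).
Δs = 6*(k + 3)/(k**4 + 12*k**3 + 49*k**2 + 78*k + 40), as required.
Telescope: S(n) = s_(n+1) − s_(2) = 3*(n**2 + 7*n + 6)/(4*(n**2 + 7*n + 10)) − (7/12) = (n**2 + 7*n - 8)/(6*(n**2 + 7*n + 10)).

S(n) = (n**2 + 7*n - 8)/(6*(n**2 + 7*n + 10))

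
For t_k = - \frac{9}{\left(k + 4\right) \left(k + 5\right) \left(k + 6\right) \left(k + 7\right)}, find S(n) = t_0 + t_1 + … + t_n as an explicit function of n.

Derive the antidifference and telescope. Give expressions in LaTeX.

Ratio r(k) = (k + 4)/(k + 8).
So A=k + 4 and B=k + 8, with C=1.
Solve (k + 4)·f(k+1) − (k + 7)·f(k) = 1.
Degrees (1,1,0) ⇒ d ≤ 3.
Solving with deg f ≤ 3: f(k) = k*(k**2 + 15*k + 74)/360.
So s_k = (B(k−1)f/C)·t_k = (k*(k + 7)*(k**2 + 15*k + 74)/360)·t_k = k*(-k**2 - 15*k - 74)/(40*(k + 4)*(k + 5)*(k + 6)).
Verify: -9/(k**4 + 22*k**3 + 179*k**2 + 638*k + 840) matches t_k.
Telescope: S(n) = s_(n+1) − s_(0) = (-n**3 - 18*n**2 - 107*n - 90)/(40*(n**3 + 18*n**2 + 107*n + 210)) − (0) = (-n**3 - 18*n**2 - 107*n - 90)/(40*(n**3 + 18*n**2 + 107*n + 210)).

S(n) = \frac{- n^{3} - 18 n^{2} - 107 n - 90}{40 \left(n^{3} + 18 n^{2} + 107 n + 210\right)}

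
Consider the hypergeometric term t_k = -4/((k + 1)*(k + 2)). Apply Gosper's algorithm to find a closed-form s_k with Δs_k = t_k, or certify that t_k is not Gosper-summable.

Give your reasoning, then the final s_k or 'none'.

t_(k+1)/t_k = (k + 1)/(k + 3).
Take A(k)=k + 1, B(k)=k + 3, C(k)=1.
Need (k + 1)·f(k+1) − (k + 2)·f(k) = 1.
Bound: deg f ≤ 1.
Match coefficients ⇒ f(k) = k.
Then R = B(k−1)f/C = k*(k + 2), so s_k = R(k)·t_k = -4*k/(k + 1).
Δs = -4/(k**2 + 3*k + 2), as required.

s_k = -4*k/(k + 1)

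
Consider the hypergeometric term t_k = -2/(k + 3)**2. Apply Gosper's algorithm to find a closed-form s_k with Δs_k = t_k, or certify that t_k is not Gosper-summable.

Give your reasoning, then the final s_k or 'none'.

r(k) = (k + 3)**2/(k + 4)**2 after simplifying.
A = k**2 + 6*k + 9, B = k**2 + 8*k + 16, C = 1.
Key eq: (k**2 + 6*k + 9)·f(k+1) = (k**2 + 6*k + 9)·f(k) + (1).
deg f ≤ 0 (via 2,2,0).
Put f(k) = c0: A·f(k+1) − B(k−1)·f(k) − C = -1; need -1 = 0 — inconsistent ⇒ no f, not summable.

none (Gosper's algorithm certifies no s_k)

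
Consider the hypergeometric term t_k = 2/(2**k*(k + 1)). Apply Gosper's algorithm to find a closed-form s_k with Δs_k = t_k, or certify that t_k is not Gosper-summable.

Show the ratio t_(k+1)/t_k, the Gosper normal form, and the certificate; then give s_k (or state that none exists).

Compute t_(k+1)/t_k: get (k + 1)/(2*(k + 2)).
A = k/2 + 1/2, B = k + 2, C = 1.
Solve (k/2 + 1/2)·f(k+1) − (k + 1)·f(k) = 1.
From deg A=1, deg B=1, deg C=0: d=-1.
deg f ≤ -1 is impossible — no certificate.

none — t_k is not Gosper-summable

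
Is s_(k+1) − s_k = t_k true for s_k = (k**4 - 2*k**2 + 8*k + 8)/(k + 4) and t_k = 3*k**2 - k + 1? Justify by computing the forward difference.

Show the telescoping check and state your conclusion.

Invalid: residual 2*k*(-2*k**2 - 13*k + 5)/(k**2 + 9*k + 20) ≠ 0.

s_(k+1) = (8*k + (k + 1)**4 - 2*(k + 1)**2 + 16)/(k + 5)
s_(k+1) − s_k = (3*k**4 + 22*k**3 + 26*k**2 - k + 20)/(k**2 + 9*k + 20)
(s_(k+1) − s_k) − t_k = 2*k*(-2*k**2 - 13*k + 5)/(k**2 + 9*k + 20)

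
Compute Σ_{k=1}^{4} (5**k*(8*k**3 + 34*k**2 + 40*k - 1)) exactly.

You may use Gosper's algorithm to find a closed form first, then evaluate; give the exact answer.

Σ = 846880

The ratio is 5*(8*k**3 + 58*k**2 + 132*k + 81)/(8*k**3 + 34*k**2 + 40*k - 1).
Factor: A=5; B=1; C=k**3 + 17*k**2/4 + 5*k - 1/8.
Key eq: (5)·f(k+1) = (1)·f(k) + (k**3 + 17*k**2/4 + 5*k - 1/8).
From deg A=0, deg B=0, deg C=3: d=3.
A polynomial solution: f(k) = (2*k**3 + k**2 - 4)/8.
Get s_k = R·t_k = 5**k*(2*k**3 + k**2 - 4) with R(k) = B(k−1)f(k)/C(k) = (2*k**3 + k**2 - 4)/(8*k**3 + 34*k**2 + 40*k - 1).
Check: Δs_k = 5**k*(8*k**3 + 34*k**2 + 40*k - 1). ✓
Telescoping: Σ = s_(5) − s_(1) = 846875 − (-5) = 846880.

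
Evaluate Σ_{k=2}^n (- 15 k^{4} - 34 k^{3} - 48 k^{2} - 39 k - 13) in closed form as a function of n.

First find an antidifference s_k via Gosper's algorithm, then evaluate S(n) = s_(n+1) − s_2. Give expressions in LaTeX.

S(n) = - 3 n^{5} - 16 n^{4} - 38 n^{3} - 52 n^{2} - 40 n + 149

r(k) = (15*k**4 + 94*k**3 + 240*k**2 + 297*k + 149)/(15*k**4 + 34*k**3 + 48*k**2 + 39*k + 13) after simplifying.
Take A(k)=1, B(k)=1, C(k)=k**4 + 34*k**3/15 + 16*k**2/5 + 13*k/5 + 13/15.
Solve (1)·f(k+1) − (1)·f(k) = k**4 + 34*k**3/15 + 16*k**2/5 + 13*k/5 + 13/15.
d = 5 from the (0,0,4) case.
Match coefficients ⇒ f(k) = k*(3*k**4 + k**3 + 4*k**2 + 4*k + 1)/15.
Get s_k = R·t_k = k*(-3*k**4 - k**3 - 4*k**2 - 4*k - 1) with R(k) = B(k−1)f(k)/C(k) = k*(3*k**4 + k**3 + 4*k**2 + 4*k + 1)/(15*k**4 + 34*k**3 + 48*k**2 + 39*k + 13).
s_(k+1) − s_k = -15*k**4 - 34*k**3 - 48*k**2 - 39*k - 13 = t_k.
Evaluate: s_(n+1) = -3*n**5 - 16*n**4 - 38*n**3 - 52*n**2 - 40*n - 13; subtract s_(2) = -162 ⇒ S(n) = -3*n**5 - 16*n**4 - 38*n**3 - 52*n**2 - 40*n + 149.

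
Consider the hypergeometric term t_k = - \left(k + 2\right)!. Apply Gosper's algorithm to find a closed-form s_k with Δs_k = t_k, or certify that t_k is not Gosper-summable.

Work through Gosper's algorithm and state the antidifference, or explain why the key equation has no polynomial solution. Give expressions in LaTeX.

not Gosper-summable; s_k does not exist

r(k) = k + 3 after simplifying.
Take A(k)=k + 3, B(k)=1, C(k)=1.
Need (k + 3)·f(k+1) − (1)·f(k) = 1.
deg f ≤ -1 (via 1,0,0).
deg f ≤ -1 is impossible — no certificate.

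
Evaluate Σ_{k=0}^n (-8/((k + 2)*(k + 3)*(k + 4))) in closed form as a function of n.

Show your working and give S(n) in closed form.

S(n) = 2*(-n**2 - 7*n - 6)/(3*(n**2 + 7*n + 12))

The ratio is (k + 2)/(k + 5).
Take A(k)=k + 2, B(k)=k + 5, C(k)=1.
f must satisfy (k + 2)·f(k+1) − (k + 4)·f(k) = 1.
deg f ≤ 2 (via 1,1,0).
Solving with deg f ≤ 2: f(k) = k*(k + 5)/12.
Get s_k = R·t_k = 2*k*(-k - 5)/(3*(k + 2)*(k + 3)) with R(k) = B(k−1)f(k)/C(k) = k*(k + 4)*(k + 5)/12.
Verify: -8/(k**3 + 9*k**2 + 26*k + 24) matches t_k.
Telescope: S(n) = s_(n+1) − s_(0) = 2*(-n**2 - 7*n - 6)/(3*(n**2 + 7*n + 12)) − (0) = 2*(-n**2 - 7*n - 6)/(3*(n**2 + 7*n + 12)).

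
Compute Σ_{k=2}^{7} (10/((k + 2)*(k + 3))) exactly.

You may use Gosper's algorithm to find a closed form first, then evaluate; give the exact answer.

Σ = 3/2

Step 1: r(k) = (k + 2)/(k + 4).
Factor: A=k + 2; B=k + 4; C=1.
Solve (k + 2)·f(k+1) − (k + 3)·f(k) = 1.
d = 1 from the (1,1,0) case.
Coefficient equations give f(k) = k/2.
Certificate R = B(k−1)f/C = k*(k + 3)/2 gives s_k = 5*k/(k + 2).
s_(k+1) − s_k = 10/(k**2 + 5*k + 6) = t_k.
Evaluate s at k=8 and k=2: 4 and 5/2; difference 3/2.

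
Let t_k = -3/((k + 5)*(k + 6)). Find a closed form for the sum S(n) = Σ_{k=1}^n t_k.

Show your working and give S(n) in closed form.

S(n) = -n/(2*n + 12)

Compute t_(k+1)/t_k: get (k + 5)/(k + 7).
A = k + 5, B = k + 7, C = 1.
Solve (k + 5)·f(k+1) − (k + 6)·f(k) = 1.
deg f ≤ 1 (via 1,1,0).
Match coefficients ⇒ f(k) = k/5.
R(k) = B(k−1)·f(k)/C(k) = k*(k + 6)/5; s_k = R·t_k = -3*k/(5*k + 25).
s_(k+1) − s_k = -3/(k**2 + 11*k + 30) = t_k.
Evaluate: s_(n+1) = 3*(-n - 1)/(5*(n + 6)); subtract s_(1) = -1/10 ⇒ S(n) = -n/(2*n + 12).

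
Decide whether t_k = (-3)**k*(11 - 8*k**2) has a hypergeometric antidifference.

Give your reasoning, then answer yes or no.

Yes. s_k = (-3)**k*(2*k**2 - 3*k - 2).

Compute t_(k+1)/t_k: get 3*(11 - 8*(k + 1)**2)/(8*k**2 - 11).
Normal form (A,B,C) = (-3, 1, k**2 - 11/8).
f must satisfy (-3)·f(k+1) − (1)·f(k) = k**2 - 11/8.
d = 2 from the (0,0,2) case.
A polynomial solution: f(k) = -(k - 2)*(2*k + 1)/8.
Then R = B(k−1)f/C = -(k - 2)*(2*k + 1)/(8*k**2 - 11), so s_k = R(k)·t_k = (-3)**k*(2*k**2 - 3*k - 2).
Check: Δs_k = (-3)**k*(11 - 8*k**2). ✓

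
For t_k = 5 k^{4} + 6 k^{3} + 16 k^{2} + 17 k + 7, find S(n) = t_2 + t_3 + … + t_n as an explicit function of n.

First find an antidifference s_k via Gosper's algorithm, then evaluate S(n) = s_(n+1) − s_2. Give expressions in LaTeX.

S(n) = n^{5} + 4 n^{4} + 10 n^{3} + 18 n^{2} + 18 n - 51

Compute t_(k+1)/t_k: get (5*k**4 + 26*k**3 + 64*k**2 + 87*k + 51)/(5*k**4 + 6*k**3 + 16*k**2 + 17*k + 7).
Normal form (A,B,C) = (1, 1, k**4 + 6*k**3/5 + 16*k**2/5 + 17*k/5 + 7/5).
Key eq: (1)·f(k+1) = (1)·f(k) + (k**4 + 6*k**3/5 + 16*k**2/5 + 17*k/5 + 7/5).
Bound: deg f ≤ 5.
Match coefficients ⇒ f(k) = k*(k**4 - k**3 + 4*k**2 + 2*k + 1)/5.
R(k) = B(k−1)·f(k)/C(k) = k*(k**4 - k**3 + 4*k**2 + 2*k + 1)/(5*k**4 + 6*k**3 + 16*k**2 + 17*k + 7); s_k = R·t_k = k*(k**4 - k**3 + 4*k**2 + 2*k + 1).
Check: Δs_k = 5*k**4 + 6*k**3 + 16*k**2 + 17*k + 7. ✓
Evaluate: s_(n+1) = n**5 + 4*n**4 + 10*n**3 + 18*n**2 + 18*n + 7; subtract s_(2) = 58 ⇒ S(n) = n**5 + 4*n**4 + 10*n**3 + 18*n**2 + 18*n - 51.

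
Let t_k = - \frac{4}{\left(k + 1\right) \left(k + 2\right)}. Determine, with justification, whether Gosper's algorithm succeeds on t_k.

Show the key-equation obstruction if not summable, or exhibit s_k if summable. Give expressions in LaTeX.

Yes. s_k = - \frac{4 k}{k + 1}.

r(k) = (k + 1)/(k + 3) after simplifying.
Take A(k)=k + 1, B(k)=k + 3, C(k)=1.
Key eq: (k + 1)·f(k+1) = (k + 2)·f(k) + (1).
d = 1 from the (1,1,0) case.
Coefficient equations give f(k) = k.
Certificate R = B(k−1)f/C = k*(k + 2) gives s_k = -4*k/(k + 1).
Δs = -4/(k**2 + 3*k + 2), as required.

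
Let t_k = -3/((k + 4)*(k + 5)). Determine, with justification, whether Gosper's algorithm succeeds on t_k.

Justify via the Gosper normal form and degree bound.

Yes. s_k = -3*k/(4*k + 16).

The ratio is (k + 4)/(k + 6).
So A=k + 4 and B=k + 6, with C=1.
Key eq: (k + 4)·f(k+1) = (k + 5)·f(k) + (1).
Bound: deg f ≤ 1.
Coefficient equations give f(k) = k/4.
R(k) = B(k−1)·f(k)/C(k) = k*(k + 5)/4; s_k = R·t_k = -3*k/(4*k + 16).
s_(k+1) − s_k = -3/(k**2 + 9*k + 20) = t_k.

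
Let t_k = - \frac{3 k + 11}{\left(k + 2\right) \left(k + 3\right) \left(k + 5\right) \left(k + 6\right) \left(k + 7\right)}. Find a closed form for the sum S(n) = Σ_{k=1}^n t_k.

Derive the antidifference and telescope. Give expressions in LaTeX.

S(n) = \frac{n \left(- n^{2} - 16 n - 81\right)}{126 \left(n^{3} + 16 n^{2} + 81 n + 126\right)}

Ratio r(k) = (k + 2)*(k + 5)*(3*k + 14)/((k + 4)*(k + 8)*(3*k + 11)).
A = k + 2, B = k + 8, C = k**2 + 23*k/3 + 44/3.
Solve (k + 2)·f(k+1) − (k + 7)·f(k) = k**2 + 23*k/3 + 44/3.
deg f ≤ 5 (via 1,1,2).
Solve for f: f(k) = k*(k + 3)*(k + 4)*(k**2 + 13*k + 52)/180 (degree 5 ≤ 5).
R(k) = B(k−1)·f(k)/C(k) = k*(k + 3)*(k + 7)*(k**2 + 13*k + 52)/(60*(3*k + 11)); s_k = R·t_k = k*(-k**2 - 13*k - 52)/(60*(k**3 + 13*k**2 + 52*k + 60)).
Check: Δs_k = (-3*k - 11)/(k**5 + 23*k**4 + 203*k**3 + 853*k**2 + 1692*k + 1260). ✓
Telescope: S(n) = s_(n+1) − s_(1) = (-n**3 - 16*n**2 - 81*n - 66)/(60*(n**3 + 16*n**2 + 81*n + 126)) − (-11/1260) = n*(-n**2 - 16*n - 81)/(126*(n**3 + 16*n**2 + 81*n + 126)).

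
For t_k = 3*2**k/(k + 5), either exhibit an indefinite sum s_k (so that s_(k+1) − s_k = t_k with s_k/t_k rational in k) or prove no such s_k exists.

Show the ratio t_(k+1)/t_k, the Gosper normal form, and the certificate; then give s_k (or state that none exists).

Compute t_(k+1)/t_k: get 2*(k + 5)/(k + 6).
So A=2*k + 10 and B=k + 6, with C=1.
Need (2*k + 10)·f(k+1) − (k + 5)·f(k) = 1.
Bound: deg f ≤ -1.
deg f ≤ -1 is impossible — no certificate.

none — t_k is not Gosper-summable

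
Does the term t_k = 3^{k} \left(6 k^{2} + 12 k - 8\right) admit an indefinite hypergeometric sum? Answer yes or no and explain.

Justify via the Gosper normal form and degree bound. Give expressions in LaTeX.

Ratio r(k) = 3*(3*k**2 + 12*k + 5)/(3*k**2 + 6*k - 4).
Gosper form: A/B · C(k+1)/C(k) with A=3, B=1, C=k**2 + 2*k - 4/3.
Need (3)·f(k+1) − (1)·f(k) = k**2 + 2*k - 4/3.
deg f ≤ 2 (via 0,0,2).
Solve for f: f(k) = (3*k**2 - 3*k - 4)/6 (degree 2 ≤ 2).
Certificate R = B(k−1)f/C = (3*k**2 - 3*k - 4)/(2*(3*k**2 + 6*k - 4)) gives s_k = 3**k*(3*k**2 - 3*k - 4).
Check: Δs_k = 3**k*(6*k**2 + 12*k - 8). ✓

Yes. s_k = 3^{k} \left(3 k^{2} - 3 k - 4\right).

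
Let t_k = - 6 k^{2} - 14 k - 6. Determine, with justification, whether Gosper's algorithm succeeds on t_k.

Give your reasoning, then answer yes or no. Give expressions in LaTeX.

Yes. s_k = 2 k^{2} \left(- k - 2\right).

Ratio r(k) = (3*k**2 + 13*k + 13)/(3*k**2 + 7*k + 3).
Normal form (A,B,C) = (1, 1, k**2 + 7*k/3 + 1).
Key eq: (1)·f(k+1) = (1)·f(k) + (k**2 + 7*k/3 + 1).
From deg A=0, deg B=0, deg C=2: d=3.
Coefficient equations give f(k) = k**2*(k + 2)/3.
Certificate R = B(k−1)f/C = k**2*(k + 2)/(3*k**2 + 7*k + 3) gives s_k = 2*k**2*(-k - 2).
Check: Δs_k = -6*k**2 - 14*k - 6. ✓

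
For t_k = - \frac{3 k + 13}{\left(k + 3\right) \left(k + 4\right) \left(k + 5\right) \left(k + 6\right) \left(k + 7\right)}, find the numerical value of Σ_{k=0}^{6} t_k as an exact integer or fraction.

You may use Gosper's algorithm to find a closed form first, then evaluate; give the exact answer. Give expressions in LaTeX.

Σ = -49/4680

Step 1: r(k) = (k + 3)*(3*k + 16)/((k + 8)*(3*k + 13)).
Factor: A=k + 3; B=k + 8; C=k + 13/3.
Solve (k + 3)·f(k+1) − (k + 7)·f(k) = k + 13/3.
Bound: deg f ≤ 4.
Match coefficients ⇒ f(k) = k*(k + 4)*(k**2 + 14*k + 63)/270.
Certificate R = B(k−1)f/C = k*(k + 4)*(k + 7)*(k**2 + 14*k + 63)/(90*(3*k + 13)) gives s_k = k*(-k**2 - 14*k - 63)/(90*(k**3 + 14*k**2 + 63*k + 90)).
Δs = (-3*k - 13)/(k**5 + 25*k**4 + 245*k**3 + 1175*k**2 + 2754*k + 2520), as required.
Evaluate s at k=7 and k=0: -49/4680 and 0; difference -49/4680.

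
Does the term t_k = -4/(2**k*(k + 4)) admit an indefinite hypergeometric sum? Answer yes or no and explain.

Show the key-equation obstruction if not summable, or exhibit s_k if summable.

r(k) = (k + 4)/(2*(k + 5)) after simplifying.
Normal form (A,B,C) = (k/2 + 2, k + 5, 1).
Set up (k/2 + 2)·f(k+1) − (k + 4)·f(k) − (1) = 0.
From deg A=1, deg B=1, deg C=0: d=-1.
deg f ≤ -1 is impossible — no certificate.

No — key equation has no polynomial f.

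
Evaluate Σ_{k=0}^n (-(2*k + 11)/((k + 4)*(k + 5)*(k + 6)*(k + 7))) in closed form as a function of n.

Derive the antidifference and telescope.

r(k) = (k + 4)*(2*k + 13)/((k + 8)*(2*k + 11)) after simplifying.
A = k + 4, B = k + 8, C = k + 11/2.
f must satisfy (k + 4)·f(k+1) − (k + 7)·f(k) = k + 11/2.
Bound: deg f ≤ 3.
A polynomial solution: f(k) = k*(k + 5)*(k + 10)/48.
R(k) = B(k−1)·f(k)/C(k) = k*(k + 5)*(k + 7)*(k + 10)/(24*(2*k + 11)); s_k = R·t_k = k*(-k - 10)/(24*(k**2 + 10*k + 24)).
Check: Δs_k = (-2*k - 11)/(k**4 + 22*k**3 + 179*k**2 + 638*k + 840). ✓
s_(n+1) = (-n**2 - 12*n - 11)/(24*(n**2 + 12*n + 35)) and s_(0) = 0, so S(n) = (-n**2 - 12*n - 11)/(24*(n**2 + 12*n + 35)).

S(n) = (-n**2 - 12*n - 11)/(24*(n**2 + 12*n + 35))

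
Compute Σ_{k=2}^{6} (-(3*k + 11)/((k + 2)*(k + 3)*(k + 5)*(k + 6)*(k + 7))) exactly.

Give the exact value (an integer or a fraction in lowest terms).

t_(k+1)/t_k = (k + 2)*(k + 5)*(3*k + 14)/((k + 4)*(k + 8)*(3*k + 11)).
A = k + 2, B = k + 8, C = k**2 + 23*k/3 + 44/3.
Set up (k + 2)·f(k+1) − (k + 7)·f(k) − (k**2 + 23*k/3 + 44/3) = 0.
From deg A=1, deg B=1, deg C=2: d=5.
A polynomial solution: f(k) = k*(k + 3)*(k + 4)*(k**2 + 13*k + 52)/180.
R(k) = B(k−1)·f(k)/C(k) = k*(k + 3)*(k + 7)*(k**2 + 13*k + 52)/(60*(3*k + 11)); s_k = R·t_k = k*(-k**2 - 13*k - 52)/(60*(k**3 + 13*k**2 + 52*k + 60)).
s_(k+1) − s_k = (-3*k - 11)/(k**5 + 23*k**4 + 203*k**3 + 853*k**2 + 1692*k + 1260) = t_k.
Evaluate s at k=7 and k=2: -28/1755 and -41/3360; difference -295/78624.

Σ = -295/78624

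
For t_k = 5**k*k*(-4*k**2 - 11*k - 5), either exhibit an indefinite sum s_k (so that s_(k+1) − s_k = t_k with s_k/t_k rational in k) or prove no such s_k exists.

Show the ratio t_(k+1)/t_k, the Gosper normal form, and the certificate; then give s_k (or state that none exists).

t_(k+1)/t_k = 5*(4*k**3 + 23*k**2 + 39*k + 20)/(k*(4*k**2 + 11*k + 5)).
Normal form (A,B,C) = (5, 1, k**3 + 11*k**2/4 + 5*k/4).
Key eq: (5)·f(k+1) = (1)·f(k) + (k**3 + 11*k**2/4 + 5*k/4).
d = 3 from the (0,0,3) case.
Solving with deg f ≤ 3: f(k) = k**2*(k - 1)/4.
Certificate R = B(k−1)f/C = k*(k - 1)/(4*k**2 + 11*k + 5) gives s_k = 5**k*k**2*(1 - k).
Verify: 5**k*k*(k*(k - 1) - 5*(k + 1)**2) matches t_k.

s_k = 5**k*k**2*(1 - k)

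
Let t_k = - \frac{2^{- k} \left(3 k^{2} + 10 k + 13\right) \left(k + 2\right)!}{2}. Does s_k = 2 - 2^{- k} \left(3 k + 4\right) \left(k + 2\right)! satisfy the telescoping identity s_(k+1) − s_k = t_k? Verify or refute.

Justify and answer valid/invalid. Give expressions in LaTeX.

Valid — Δs_k = t_k.

s_(k+1) = -2**(-k - 1)*(3*k + 7)*factorial(k + 3) + 2
s_(k+1) − s_k = -(3*k**2 + 10*k + 13)*factorial(k + 2)/(2*2**k)
(s_(k+1) − s_k) − t_k = 0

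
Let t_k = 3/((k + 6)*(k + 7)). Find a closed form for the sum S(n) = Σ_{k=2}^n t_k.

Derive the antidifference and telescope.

S(n) = 3*(n - 1)/(8*(n + 7))

Ratio r(k) = (k + 6)/(k + 8).
Normal form (A,B,C) = (k + 6, k + 8, 1).
f must satisfy (k + 6)·f(k+1) − (k + 7)·f(k) = 1.
From deg A=1, deg B=1, deg C=0: d=1.
Solve for f: f(k) = k/6 (degree 1 ≤ 1).
Get s_k = R·t_k = k/(2*(k + 6)) with R(k) = B(k−1)f(k)/C(k) = k*(k + 7)/6.
Δs = 3/(k**2 + 13*k + 42), as required.
Σ_(k=2)^n t_k = s_(n+1) − s_(2) = ((n + 1)/(2*(n + 7))) − (1/8), i.e. 3*(n - 1)/(8*(n + 7)).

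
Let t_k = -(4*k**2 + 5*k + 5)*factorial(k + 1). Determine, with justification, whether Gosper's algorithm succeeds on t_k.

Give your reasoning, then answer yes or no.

Compute t_(k+1)/t_k: get (k + 2)*(5*k + 4*(k + 1)**2 + 10)/(4*k**2 + 5*k + 5).
Normal form (A,B,C) = (k + 2, 1, k**2 + 5*k/4 + 5/4).
Solve (k + 2)·f(k+1) − (1)·f(k) = k**2 + 5*k/4 + 5/4.
Bound: deg f ≤ 1.
A polynomial solution: f(k) = (4*k - 3)/4.
Get s_k = R·t_k = -(4*k - 3)*factorial(k + 1) with R(k) = B(k−1)f(k)/C(k) = (4*k - 3)/(4*k**2 + 5*k + 5).
Verify: -(4*k**2 + 5*k + 5)*factorial(k + 1) matches t_k.

Yes. s_k = -(4*k - 3)*factorial(k + 1).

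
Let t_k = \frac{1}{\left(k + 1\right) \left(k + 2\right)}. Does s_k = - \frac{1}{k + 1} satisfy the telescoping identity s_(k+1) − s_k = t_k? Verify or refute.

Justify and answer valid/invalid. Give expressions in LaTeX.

Valid — Δs_k = t_k.

s_(k+1) = -1/(k + 2)
s_(k+1) − s_k = 1/((k + 1)*(k + 2))
(s_(k+1) − s_k) − t_k = 0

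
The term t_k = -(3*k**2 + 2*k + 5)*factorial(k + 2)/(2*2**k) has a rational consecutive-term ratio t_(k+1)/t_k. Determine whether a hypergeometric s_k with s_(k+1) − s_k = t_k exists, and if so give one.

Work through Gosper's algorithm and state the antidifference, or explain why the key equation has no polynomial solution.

s_k = -(3*k - 4)*factorial(k + 2)/2**k

Compute t_(k+1)/t_k: get (k + 3)*(2*k + 3*(k + 1)**2 + 7)/(2*(3*k**2 + 2*k + 5)).
So A=k/2 + 3/2 and B=1, with C=k**2 + 2*k/3 + 5/3.
f must satisfy (k/2 + 3/2)·f(k+1) − (1)·f(k) = k**2 + 2*k/3 + 5/3.
Bound: deg f ≤ 1.
Solve for f: f(k) = 2*(3*k - 4)/3 (degree 1 ≤ 1).
Certificate R = B(k−1)f/C = 2*(3*k - 4)/(3*k**2 + 2*k + 5) gives s_k = -(3*k - 4)*factorial(k + 2)/2**k.
Δs = -(3*k**2 + 2*k + 5)*factorial(k + 2)/(2*2**k), as required.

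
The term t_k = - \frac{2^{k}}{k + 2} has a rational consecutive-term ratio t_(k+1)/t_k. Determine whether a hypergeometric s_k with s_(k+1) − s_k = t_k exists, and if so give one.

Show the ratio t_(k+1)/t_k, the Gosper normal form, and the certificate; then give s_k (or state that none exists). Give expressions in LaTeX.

t_(k+1)/t_k = 2*(k + 2)/(k + 3).
Factor: A=2*k + 4; B=k + 3; C=1.
Key eq: (2*k + 4)·f(k+1) = (k + 2)·f(k) + (1).
deg f ≤ -1 (via 1,1,0).
deg f ≤ -1 is impossible — no certificate.

no hypergeometric antidifference exists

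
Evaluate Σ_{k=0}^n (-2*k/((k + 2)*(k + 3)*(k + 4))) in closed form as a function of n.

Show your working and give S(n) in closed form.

S(n) = n*(-n - 1)/(3*(n**2 + 7*n + 12))

The ratio is (k + 1)*(k + 2)/(k*(k + 5)).
Normal form (A,B,C) = (k + 2, k + 5, k).
Set up (k + 2)·f(k+1) − (k + 4)·f(k) − (k) = 0.
d = 2 from the (1,1,1) case.
Solve for f: f(k) = k*(k - 1)/6 (degree 2 ≤ 2).
R(k) = B(k−1)·f(k)/C(k) = (k - 1)*(k + 4)/6; s_k = R·t_k = k*(1 - k)/(3*(k + 2)*(k + 3)).
Check: Δs_k = -2*k/(k**3 + 9*k**2 + 26*k + 24). ✓
s_(n+1) = n*(-n - 1)/(3*(n**2 + 7*n + 12)) and s_(0) = 0, so S(n) = n*(-n - 1)/(3*(n**2 + 7*n + 12)).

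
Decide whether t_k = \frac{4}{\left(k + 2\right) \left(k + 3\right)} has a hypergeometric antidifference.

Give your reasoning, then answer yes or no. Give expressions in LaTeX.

Yes. s_k = \frac{2 k}{k + 2}.

Compute t_(k+1)/t_k: get (k + 2)/(k + 4).
Take A(k)=k + 2, B(k)=k + 4, C(k)=1.
Need (k + 2)·f(k+1) − (k + 3)·f(k) = 1.
Bound: deg f ≤ 1.
Solving with deg f ≤ 1: f(k) = k/2.
Then R = B(k−1)f/C = k*(k + 3)/2, so s_k = R(k)·t_k = 2*k/(k + 2).
s_(k+1) − s_k = 4/(k**2 + 5*k + 6) = t_k.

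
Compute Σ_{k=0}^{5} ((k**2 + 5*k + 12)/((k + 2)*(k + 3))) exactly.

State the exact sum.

Ratio r(k) = (k + 2)*(5*k + (k + 1)**2 + 17)/((k + 4)*(k**2 + 5*k + 12)).
A = k + 2, B = k + 4, C = k**2 + 5*k + 12.
f must satisfy (k + 2)·f(k+1) − (k + 3)·f(k) = k**2 + 5*k + 12.
deg f ≤ 2 (via 1,1,2).
Coefficient equations give f(k) = k*(k + 5).
Certificate R = B(k−1)f/C = k*(k + 3)*(k + 5)/(k**2 + 5*k + 12) gives s_k = k*(k + 5)/(k + 2).
Verify: (k**2 + 5*k + 12)/(k**2 + 5*k + 6) matches t_k.
Evaluate s at k=6 and k=0: 33/4 and 0; difference 33/4.

Σ = 33/4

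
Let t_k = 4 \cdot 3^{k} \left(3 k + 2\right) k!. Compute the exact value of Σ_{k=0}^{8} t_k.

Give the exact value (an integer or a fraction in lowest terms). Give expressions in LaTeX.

Σ = 28570268156

Compute t_(k+1)/t_k: get 3*(k + 1)*(3*k + 5)/(3*k + 2).
Factor: A=3*k + 3; B=1; C=k + 2/3.
Need (3*k + 3)·f(k+1) − (1)·f(k) = k + 2/3.
Bound: deg f ≤ 0.
Solve for f: f(k) = 1/3 (degree 0 ≤ 0).
So s_k = (B(k−1)f/C)·t_k = (1/(3*k + 2))·t_k = 4*3**k*factorial(k).
Check: Δs_k = 4*3**k*(3*k + 2)*factorial(k). ✓
Σ_(k=0)^(8) t_k = s_(9) − s_(0) = 28570268160 − (4) = 28570268156.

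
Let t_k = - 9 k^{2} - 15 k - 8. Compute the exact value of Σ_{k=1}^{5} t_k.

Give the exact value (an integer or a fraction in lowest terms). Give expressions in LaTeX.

The ratio is (9*k**2 + 33*k + 32)/(9*k**2 + 15*k + 8).
Gosper form: A/B · C(k+1)/C(k) with A=1, B=1, C=k**2 + 5*k/3 + 8/9.
Set up (1)·f(k+1) − (1)·f(k) − (k**2 + 5*k/3 + 8/9) = 0.
deg f ≤ 3 (via 0,0,2).
Solve for f: f(k) = k*(3*k**2 + 3*k + 2)/9 (degree 3 ≤ 3).
Get s_k = R·t_k = k*(-3*k**2 - 3*k - 2) with R(k) = B(k−1)f(k)/C(k) = k*(3*k**2 + 3*k + 2)/(9*k**2 + 15*k + 8).
Check: Δs_k = -9*k**2 - 15*k - 8. ✓
Sum = s_(6) − s_(1); s_(6) = -768, s_(1) = -8 ⇒ -760.

Σ = -760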